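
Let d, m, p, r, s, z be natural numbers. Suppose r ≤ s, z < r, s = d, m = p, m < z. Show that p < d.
m < z and z < r, so m < r. Since m = p, p < r. s = d and r ≤ s, thus r ≤ d. Since p < r, p < d.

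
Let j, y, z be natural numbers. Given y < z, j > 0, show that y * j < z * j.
y < z and j > 0. By multiplying by a positive, y * j < z * j.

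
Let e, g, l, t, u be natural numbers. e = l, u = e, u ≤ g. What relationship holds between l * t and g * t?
l * t ≤ g * t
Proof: From u = e and e = l, u = l. Since u ≤ g, l ≤ g. By multiplying by a non-negative, l * t ≤ g * t.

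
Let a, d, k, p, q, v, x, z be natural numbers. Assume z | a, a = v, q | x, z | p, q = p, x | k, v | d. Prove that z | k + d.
From q = p and q | x, p | x. Since z | p, z | x. x | k, so z | k. From a = v and z | a, z | v. Since v | d, z | d. z | k, so z | k + d.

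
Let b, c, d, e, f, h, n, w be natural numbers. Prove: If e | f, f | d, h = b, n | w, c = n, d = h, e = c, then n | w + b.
d = h and h = b, hence d = b. From e = c and e | f, c | f. Since f | d, c | d. c = n, so n | d. d = b, so n | b. Since n | w, n | w + b.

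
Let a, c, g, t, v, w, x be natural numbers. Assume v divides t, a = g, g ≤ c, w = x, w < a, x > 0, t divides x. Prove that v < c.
From v divides t and t divides x, v divides x. x > 0, so v ≤ x. w = x and w < a, thus x < a. v ≤ x, so v < a. Since a = g, v < g. Because g ≤ c, v < c.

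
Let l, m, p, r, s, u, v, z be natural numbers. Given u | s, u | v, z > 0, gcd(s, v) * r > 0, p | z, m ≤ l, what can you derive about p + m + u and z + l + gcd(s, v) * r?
p + m + u ≤ z + l + gcd(s, v) * r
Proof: p | z and z > 0, so p ≤ z. Since m ≤ l, p + m ≤ z + l. u | s and u | v, so u | gcd(s, v). Then u | gcd(s, v) * r. Because gcd(s, v) * r > 0, u ≤ gcd(s, v) * r. Since p + m ≤ z + l, p + m + u ≤ z + l + gcd(s, v) * r.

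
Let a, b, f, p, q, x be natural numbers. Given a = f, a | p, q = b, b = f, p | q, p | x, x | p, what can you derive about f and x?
f = x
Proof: Because a = f and a | p, f | p. Because q = b and b = f, q = f. p | q, so p | f. Since f | p, f = p. From p | x and x | p, p = x. f = p, so f = x.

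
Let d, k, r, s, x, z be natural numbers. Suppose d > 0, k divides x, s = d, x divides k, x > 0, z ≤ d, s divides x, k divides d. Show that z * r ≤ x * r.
s = d and s divides x, therefore d divides x. Since x > 0, d ≤ x. Since k divides x and x divides k, k = x. k divides d and d > 0, hence k ≤ d. Since k = x, x ≤ d. Because d ≤ x, d = x. From z ≤ d, z ≤ x. By multiplying by a non-negative, z * r ≤ x * r.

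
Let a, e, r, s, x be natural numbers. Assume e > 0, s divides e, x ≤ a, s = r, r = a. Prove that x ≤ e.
From s = r and r = a, s = a. s divides e, so a divides e. e > 0, so a ≤ e. x ≤ a, so x ≤ e.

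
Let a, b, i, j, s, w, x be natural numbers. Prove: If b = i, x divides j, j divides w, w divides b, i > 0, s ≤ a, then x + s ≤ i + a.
Since j divides w and w divides b, j divides b. x divides j, so x divides b. Since b = i, x divides i. From i > 0, x ≤ i. Since s ≤ a, x + s ≤ i + a.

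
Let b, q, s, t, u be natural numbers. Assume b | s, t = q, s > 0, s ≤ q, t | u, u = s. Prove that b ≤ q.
u = s and t | u, hence t | s. Since t = q, q | s. s > 0, so q ≤ s. s ≤ q, so s = q. From b | s and s > 0, b ≤ s. Since s = q, b ≤ q.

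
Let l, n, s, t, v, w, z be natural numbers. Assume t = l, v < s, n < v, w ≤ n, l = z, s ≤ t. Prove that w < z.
t = l and l = z, therefore t = z. From w ≤ n and n < v, w < v. v < s and s ≤ t, hence v < t. w < v, so w < t. t = z, so w < z.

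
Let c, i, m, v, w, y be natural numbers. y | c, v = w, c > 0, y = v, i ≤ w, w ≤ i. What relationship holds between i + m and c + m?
i + m ≤ c + m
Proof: w ≤ i and i ≤ w, hence w = i. Because y = v and v = w, y = w. y | c and c > 0, thus y ≤ c. Since y = w, w ≤ c. w = i, so i ≤ c. Then i + m ≤ c + m.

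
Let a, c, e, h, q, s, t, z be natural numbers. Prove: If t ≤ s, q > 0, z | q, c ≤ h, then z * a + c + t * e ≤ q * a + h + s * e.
From z | q and q > 0, z ≤ q. Then z * a ≤ q * a. Since c ≤ h, z * a + c ≤ q * a + h. t ≤ s, thus t * e ≤ s * e. z * a + c ≤ q * a + h, so z * a + c + t * e ≤ q * a + h + s * e.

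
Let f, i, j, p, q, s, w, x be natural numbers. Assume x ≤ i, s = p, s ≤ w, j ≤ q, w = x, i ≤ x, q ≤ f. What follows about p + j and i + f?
p + j ≤ i + f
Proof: Since x ≤ i and i ≤ x, x = i. Since w = x, w = i. s = p and s ≤ w, so p ≤ w. Since w = i, p ≤ i. Because j ≤ q and q ≤ f, j ≤ f. Since p ≤ i, p + j ≤ i + f.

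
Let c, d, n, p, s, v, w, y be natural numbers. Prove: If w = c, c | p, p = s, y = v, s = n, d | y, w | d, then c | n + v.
From p = s and s = n, p = n. c | p, so c | n. w = c and w | d, so c | d. Because y = v and d | y, d | v. c | d, so c | v. From c | n, c | n + v.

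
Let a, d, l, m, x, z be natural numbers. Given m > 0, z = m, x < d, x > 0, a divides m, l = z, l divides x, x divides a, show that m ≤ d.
x divides a and a divides m, thus x divides m. m > 0, so x ≤ m. Since l = z and l divides x, z divides x. z = m, so m divides x. x > 0, so m ≤ x. Since x ≤ m, x = m. Since x < d, m < d. Then m ≤ d.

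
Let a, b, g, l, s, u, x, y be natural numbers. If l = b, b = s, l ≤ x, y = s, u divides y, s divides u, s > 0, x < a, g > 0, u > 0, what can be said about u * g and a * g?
u * g < a * g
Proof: s divides u and u > 0, hence s ≤ u. y = s and u divides y, hence u divides s. s > 0, so u ≤ s. s ≤ u, so s = u. b = s, so b = u. l = b, so l = u. l ≤ x and x < a, thus l < a. Because l = u, u < a. From g > 0, by multiplying by a positive, u * g < a * g.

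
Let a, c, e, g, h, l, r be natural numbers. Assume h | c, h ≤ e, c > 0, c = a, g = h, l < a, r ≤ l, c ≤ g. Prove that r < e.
r ≤ l and l < a, so r < a. Since h | c and c > 0, h ≤ c. g = h and c ≤ g, hence c ≤ h. Since h ≤ c, h = c. c = a, so h = a. Since h ≤ e, a ≤ e. r < a, so r < e.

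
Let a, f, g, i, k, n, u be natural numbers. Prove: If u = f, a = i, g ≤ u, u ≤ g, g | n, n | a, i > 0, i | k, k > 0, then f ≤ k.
g ≤ u and u ≤ g, thus g = u. From g | n and n | a, g | a. From g = u, u | a. Since a = i, u | i. Since i > 0, u ≤ i. u = f, so f ≤ i. i | k and k > 0, therefore i ≤ k. Since f ≤ i, f ≤ k.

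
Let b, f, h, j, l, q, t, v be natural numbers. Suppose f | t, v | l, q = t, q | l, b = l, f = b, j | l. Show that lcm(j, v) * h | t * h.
f = b and b = l, therefore f = l. Since f | t, l | t. q = t and q | l, so t | l. l | t, so l = t. Because j | l and v | l, lcm(j, v) | l. Since l = t, lcm(j, v) | t. Then lcm(j, v) * h | t * h.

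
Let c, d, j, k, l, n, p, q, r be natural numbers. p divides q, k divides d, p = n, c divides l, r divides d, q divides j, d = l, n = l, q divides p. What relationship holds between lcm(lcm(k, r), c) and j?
lcm(lcm(k, r), c) divides j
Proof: k divides d and r divides d, hence lcm(k, r) divides d. d = l, so lcm(k, r) divides l. Because c divides l, lcm(lcm(k, r), c) divides l. p = n and n = l, so p = l. q divides p and p divides q, thus q = p. Because q divides j, p divides j. From p = l, l divides j. lcm(lcm(k, r), c) divides l, so lcm(lcm(k, r), c) divides j.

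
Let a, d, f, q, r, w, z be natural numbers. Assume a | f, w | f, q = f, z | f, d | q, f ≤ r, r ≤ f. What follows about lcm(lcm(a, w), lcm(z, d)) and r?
lcm(lcm(a, w), lcm(z, d)) | r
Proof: f ≤ r and r ≤ f, so f = r. a | f and w | f, thus lcm(a, w) | f. From q = f and d | q, d | f. z | f, so lcm(z, d) | f. Since lcm(a, w) | f, lcm(lcm(a, w), lcm(z, d)) | f. Since f = r, lcm(lcm(a, w), lcm(z, d)) | r.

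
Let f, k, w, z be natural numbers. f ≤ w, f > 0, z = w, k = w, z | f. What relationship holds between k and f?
k = f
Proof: z = w and z | f, hence w | f. f > 0, so w ≤ f. f ≤ w, so w = f. k = w, so k = f.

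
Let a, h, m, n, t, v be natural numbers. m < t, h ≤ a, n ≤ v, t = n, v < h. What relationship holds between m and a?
m < a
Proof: Because t = n and m < t, m < n. Since n ≤ v and v < h, n < h. Since h ≤ a, n < a. m < n, so m < a.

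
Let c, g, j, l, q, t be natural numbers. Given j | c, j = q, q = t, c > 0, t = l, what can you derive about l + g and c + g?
l + g ≤ c + g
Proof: From q = t and t = l, q = l. Because j | c and c > 0, j ≤ c. Since j = q, q ≤ c. q = l, so l ≤ c. Then l + g ≤ c + g.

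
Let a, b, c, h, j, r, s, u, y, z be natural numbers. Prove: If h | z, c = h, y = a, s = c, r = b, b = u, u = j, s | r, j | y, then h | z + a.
Because r = b and b = u, r = u. u = j, so r = j. s | r, so s | j. Since j | y, s | y. s = c, so c | y. Since y = a, c | a. c = h, so h | a. h | z, so h | z + a.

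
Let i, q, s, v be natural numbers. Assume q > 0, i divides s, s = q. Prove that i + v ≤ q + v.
s = q and i divides s, thus i divides q. Since q > 0, i ≤ q. Then i + v ≤ q + v.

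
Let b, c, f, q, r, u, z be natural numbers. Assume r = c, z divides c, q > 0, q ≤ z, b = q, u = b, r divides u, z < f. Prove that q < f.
u = b and b = q, hence u = q. Since r divides u, r divides q. r = c, so c divides q. z divides c, so z divides q. q > 0, so z ≤ q. Since q ≤ z, z = q. Since z < f, q < f.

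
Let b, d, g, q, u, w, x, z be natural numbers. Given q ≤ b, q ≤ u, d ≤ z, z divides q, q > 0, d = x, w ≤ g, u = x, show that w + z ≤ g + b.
u = x and q ≤ u, hence q ≤ x. d = x and d ≤ z, thus x ≤ z. Since q ≤ x, q ≤ z. z divides q and q > 0, therefore z ≤ q. Since q ≤ z, q = z. q ≤ b, so z ≤ b. Since w ≤ g, w + z ≤ g + b.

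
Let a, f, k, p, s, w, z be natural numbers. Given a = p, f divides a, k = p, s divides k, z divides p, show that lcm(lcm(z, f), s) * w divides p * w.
a = p and f divides a, thus f divides p. z divides p, so lcm(z, f) divides p. k = p and s divides k, therefore s divides p. lcm(z, f) divides p, so lcm(lcm(z, f), s) divides p. Then lcm(lcm(z, f), s) * w divides p * w.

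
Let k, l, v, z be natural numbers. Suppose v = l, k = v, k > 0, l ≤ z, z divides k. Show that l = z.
Because k = v and v = l, k = l. z divides k and k > 0, hence z ≤ k. Because k = l, z ≤ l. l ≤ z, so z = l. Then l = z.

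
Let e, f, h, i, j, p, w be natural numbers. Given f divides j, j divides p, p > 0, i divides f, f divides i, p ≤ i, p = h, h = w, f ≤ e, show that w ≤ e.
f divides j and j divides p, hence f divides p. Because p > 0, f ≤ p. i divides f and f divides i, therefore i = f. p ≤ i, so p ≤ f. f ≤ p, so f = p. p = h, so f = h. From h = w, f = w. From f ≤ e, w ≤ e.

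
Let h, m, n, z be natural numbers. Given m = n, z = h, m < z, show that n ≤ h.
m = n and m < z, thus n < z. z = h, so n < h. Then n ≤ h.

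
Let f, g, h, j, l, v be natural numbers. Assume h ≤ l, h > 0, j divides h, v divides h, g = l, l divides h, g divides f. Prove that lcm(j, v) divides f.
j divides h and v divides h, therefore lcm(j, v) divides h. l divides h and h > 0, therefore l ≤ h. Since h ≤ l, l = h. g = l, so g = h. Since g divides f, h divides f. lcm(j, v) divides h, so lcm(j, v) divides f.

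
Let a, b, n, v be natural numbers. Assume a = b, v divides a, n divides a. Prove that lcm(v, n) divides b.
v divides a and n divides a, hence lcm(v, n) divides a. Since a = b, lcm(v, n) divides b.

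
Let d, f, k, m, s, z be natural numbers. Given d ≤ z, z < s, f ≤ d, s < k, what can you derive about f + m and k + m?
f + m < k + m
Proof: From d ≤ z and z < s, d < s. Since s < k, d < k. Since f ≤ d, f < k. Then f + m < k + m.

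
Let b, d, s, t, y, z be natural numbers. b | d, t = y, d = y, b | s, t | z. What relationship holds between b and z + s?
b | z + s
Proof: Because d = y and b | d, b | y. From t = y and t | z, y | z. b | y, so b | z. b | s, so b | z + s.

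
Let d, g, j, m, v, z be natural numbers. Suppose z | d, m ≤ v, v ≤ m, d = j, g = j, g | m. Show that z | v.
Since d = j and z | d, z | j. Since m ≤ v and v ≤ m, m = v. g = j and g | m, hence j | m. Since m = v, j | v. From z | j, z | v.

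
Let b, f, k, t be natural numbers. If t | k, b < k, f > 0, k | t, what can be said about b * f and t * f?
b * f < t * f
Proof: Because k | t and t | k, k = t. b < k, so b < t. Since f > 0, b * f < t * f.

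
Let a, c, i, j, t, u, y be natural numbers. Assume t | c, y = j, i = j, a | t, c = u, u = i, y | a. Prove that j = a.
y = j and y | a, therefore j | a. u = i and i = j, so u = j. c = u and t | c, thus t | u. u = j, so t | j. Since a | t, a | j. j | a, so j = a.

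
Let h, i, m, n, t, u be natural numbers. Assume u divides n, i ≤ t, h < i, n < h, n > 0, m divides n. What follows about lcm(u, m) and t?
lcm(u, m) < t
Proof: u divides n and m divides n, thus lcm(u, m) divides n. Because n > 0, lcm(u, m) ≤ n. From n < h and h < i, n < i. lcm(u, m) ≤ n, so lcm(u, m) < i. i ≤ t, so lcm(u, m) < t.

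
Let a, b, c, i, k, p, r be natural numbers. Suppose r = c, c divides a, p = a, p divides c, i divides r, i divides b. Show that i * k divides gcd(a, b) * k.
From p = a and p divides c, a divides c. c divides a, so c = a. Since r = c, r = a. Since i divides r, i divides a. i divides b, so i divides gcd(a, b). Then i * k divides gcd(a, b) * k.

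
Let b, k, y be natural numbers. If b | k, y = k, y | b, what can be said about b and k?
b = k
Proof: From y = k and y | b, k | b. From b | k, b = k.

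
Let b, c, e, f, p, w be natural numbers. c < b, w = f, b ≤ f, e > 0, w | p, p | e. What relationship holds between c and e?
c < e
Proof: From c < b and b ≤ f, c < f. From w = f and w | p, f | p. p | e, so f | e. e > 0, so f ≤ e. Since c < f, c < e.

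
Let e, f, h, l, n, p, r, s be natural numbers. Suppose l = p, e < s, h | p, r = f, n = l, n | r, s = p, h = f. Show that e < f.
n = l and n | r, thus l | r. Since l = p, p | r. From r = f, p | f. From h = f and h | p, f | p. Since p | f, p = f. From s = p, s = f. Because e < s, e < f.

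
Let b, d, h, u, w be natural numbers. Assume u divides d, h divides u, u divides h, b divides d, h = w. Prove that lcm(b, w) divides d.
From u divides h and h divides u, u = h. h = w, so u = w. u divides d, so w divides d. Since b divides d, lcm(b, w) divides d.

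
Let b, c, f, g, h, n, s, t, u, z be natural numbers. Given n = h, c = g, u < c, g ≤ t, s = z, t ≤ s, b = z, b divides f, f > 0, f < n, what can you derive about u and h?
u < h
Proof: c = g and u < c, hence u < g. g ≤ t, so u < t. s = z and t ≤ s, so t ≤ z. b = z and b divides f, hence z divides f. Because f > 0, z ≤ f. Since f < n, z < n. Since t ≤ z, t < n. u < t, so u < n. Since n = h, u < h.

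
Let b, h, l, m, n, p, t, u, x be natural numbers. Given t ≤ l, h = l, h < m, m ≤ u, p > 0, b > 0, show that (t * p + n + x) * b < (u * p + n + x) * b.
h = l and h < m, hence l < m. t ≤ l, so t < m. m ≤ u, so t < u. Using p > 0 and multiplying by a positive, t * p < u * p. Then t * p + n < u * p + n. Then t * p + n + x < u * p + n + x. Combining with b > 0, by multiplying by a positive, (t * p + n + x) * b < (u * p + n + x) * b.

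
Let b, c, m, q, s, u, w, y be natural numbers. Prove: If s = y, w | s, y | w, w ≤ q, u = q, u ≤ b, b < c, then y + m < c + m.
Because s = y and w | s, w | y. y | w, so w = y. u = q and u ≤ b, therefore q ≤ b. Because b < c, q < c. Since w ≤ q, w < c. w = y, so y < c. Then y + m < c + m.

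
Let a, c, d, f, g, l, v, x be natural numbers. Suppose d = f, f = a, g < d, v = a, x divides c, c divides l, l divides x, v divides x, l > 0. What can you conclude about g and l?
g < l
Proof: d = f and f = a, therefore d = a. From g < d, g < a. x divides c and c divides l, therefore x divides l. Since l divides x, x = l. v divides x, so v divides l. Since v = a, a divides l. l > 0, so a ≤ l. Since g < a, g < l.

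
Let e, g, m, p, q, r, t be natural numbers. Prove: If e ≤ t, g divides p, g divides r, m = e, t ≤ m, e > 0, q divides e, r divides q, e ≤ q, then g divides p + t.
q divides e and e > 0, hence q ≤ e. Since e ≤ q, q = e. m = e and t ≤ m, hence t ≤ e. Because e ≤ t, e = t. q = e, so q = t. From g divides r and r divides q, g divides q. Since q = t, g divides t. Because g divides p, g divides p + t.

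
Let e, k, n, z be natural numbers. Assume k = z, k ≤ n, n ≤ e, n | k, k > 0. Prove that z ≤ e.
From n | k and k > 0, n ≤ k. k ≤ n, so n = k. Since k = z, n = z. Since n ≤ e, z ≤ e.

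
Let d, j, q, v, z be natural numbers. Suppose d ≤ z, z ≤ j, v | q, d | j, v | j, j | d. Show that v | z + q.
Since d | j and j | d, d = j. Since d ≤ z, j ≤ z. Since z ≤ j, j = z. v | j, so v | z. Since v | q, v | z + q.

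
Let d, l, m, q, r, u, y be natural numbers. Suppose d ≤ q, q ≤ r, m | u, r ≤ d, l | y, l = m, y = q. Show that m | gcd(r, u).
Because r ≤ d and d ≤ q, r ≤ q. Because q ≤ r, q = r. Because y = q and l | y, l | q. l = m, so m | q. q = r, so m | r. m | u, so m | gcd(r, u).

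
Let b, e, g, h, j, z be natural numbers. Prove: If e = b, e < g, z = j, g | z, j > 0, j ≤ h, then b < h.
e = b and e < g, hence b < g. z = j and g | z, so g | j. From j > 0, g ≤ j. From b < g, b < j. j ≤ h, so b < h.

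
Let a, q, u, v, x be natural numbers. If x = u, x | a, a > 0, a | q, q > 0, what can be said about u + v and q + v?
u + v ≤ q + v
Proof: x | a and a > 0, therefore x ≤ a. Since x = u, u ≤ a. a | q and q > 0, therefore a ≤ q. From u ≤ a, u ≤ q. Then u + v ≤ q + v.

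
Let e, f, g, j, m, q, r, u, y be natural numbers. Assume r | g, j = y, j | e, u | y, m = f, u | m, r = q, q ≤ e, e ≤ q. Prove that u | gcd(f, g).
m = f and u | m, thus u | f. j = y and j | e, hence y | e. Since u | y, u | e. q ≤ e and e ≤ q, hence q = e. Since r = q, r = e. From r | g, e | g. u | e, so u | g. From u | f, u | gcd(f, g).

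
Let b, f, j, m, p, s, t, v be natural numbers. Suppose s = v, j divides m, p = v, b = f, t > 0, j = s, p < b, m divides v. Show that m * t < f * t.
j = s and j divides m, thus s divides m. s = v, so v divides m. Because m divides v, v = m. Since p = v, p = m. b = f and p < b, thus p < f. p = m, so m < f. Combined with t > 0, by multiplying by a positive, m * t < f * t.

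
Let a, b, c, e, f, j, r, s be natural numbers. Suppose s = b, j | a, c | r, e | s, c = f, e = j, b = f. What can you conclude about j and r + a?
j | r + a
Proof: s = b and b = f, therefore s = f. Since e | s, e | f. c = f and c | r, hence f | r. e | f, so e | r. e = j, so j | r. Since j | a, j | r + a.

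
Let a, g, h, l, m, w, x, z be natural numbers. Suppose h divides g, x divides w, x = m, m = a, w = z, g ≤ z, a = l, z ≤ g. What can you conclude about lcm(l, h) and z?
lcm(l, h) divides z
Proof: x = m and m = a, thus x = a. Since a = l, x = l. w = z and x divides w, thus x divides z. Since x = l, l divides z. From g ≤ z and z ≤ g, g = z. Since h divides g, h divides z. l divides z, so lcm(l, h) divides z.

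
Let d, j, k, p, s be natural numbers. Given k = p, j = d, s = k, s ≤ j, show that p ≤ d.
Because s = k and k = p, s = p. Because s ≤ j, p ≤ j. j = d, so p ≤ d.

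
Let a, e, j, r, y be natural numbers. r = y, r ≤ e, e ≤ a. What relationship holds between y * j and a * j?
y * j ≤ a * j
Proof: r ≤ e and e ≤ a, so r ≤ a. From r = y, y ≤ a. By multiplying by a non-negative, y * j ≤ a * j.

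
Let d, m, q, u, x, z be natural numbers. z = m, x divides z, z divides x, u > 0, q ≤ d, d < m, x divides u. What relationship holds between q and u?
q < u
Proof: Because q ≤ d and d < m, q < m. x divides z and z divides x, thus x = z. Since z = m, x = m. Since x divides u, m divides u. u > 0, so m ≤ u. Because q < m, q < u.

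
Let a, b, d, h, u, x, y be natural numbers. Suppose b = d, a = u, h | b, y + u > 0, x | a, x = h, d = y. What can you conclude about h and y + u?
h ≤ y + u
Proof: Since b = d and d = y, b = y. Because h | b, h | y. x = h and x | a, so h | a. Because a = u, h | u. From h | y, h | y + u. y + u > 0, so h ≤ y + u.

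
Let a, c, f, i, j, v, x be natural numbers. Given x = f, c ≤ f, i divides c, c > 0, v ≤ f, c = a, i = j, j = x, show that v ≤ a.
j = x and x = f, so j = f. i = j and i divides c, so j divides c. j = f, so f divides c. Since c > 0, f ≤ c. c ≤ f, so f = c. c = a, so f = a. v ≤ f, so v ≤ a.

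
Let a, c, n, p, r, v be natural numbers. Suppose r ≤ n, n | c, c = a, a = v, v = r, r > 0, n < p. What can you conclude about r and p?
r < p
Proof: c = a and a = v, therefore c = v. Because v = r, c = r. Since n | c, n | r. r > 0, so n ≤ r. From r ≤ n, n = r. Since n < p, r < p.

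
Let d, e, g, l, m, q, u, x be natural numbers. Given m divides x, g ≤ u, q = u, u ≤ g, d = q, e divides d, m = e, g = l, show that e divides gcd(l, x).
Since u ≤ g and g ≤ u, u = g. g = l, so u = l. Since d = q and q = u, d = u. Since e divides d, e divides u. u = l, so e divides l. m = e and m divides x, thus e divides x. Since e divides l, e divides gcd(l, x).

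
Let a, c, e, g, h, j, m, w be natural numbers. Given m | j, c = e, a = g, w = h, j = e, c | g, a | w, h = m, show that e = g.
From c = e and c | g, e | g. Because w = h and h = m, w = m. a | w, so a | m. Since j = e and m | j, m | e. Since a | m, a | e. a = g, so g | e. Since e | g, e = g.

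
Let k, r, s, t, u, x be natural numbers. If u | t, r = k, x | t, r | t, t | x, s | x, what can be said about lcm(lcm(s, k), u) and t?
lcm(lcm(s, k), u) | t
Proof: From x | t and t | x, x = t. s | x, so s | t. r = k and r | t, hence k | t. s | t, so lcm(s, k) | t. From u | t, lcm(lcm(s, k), u) | t.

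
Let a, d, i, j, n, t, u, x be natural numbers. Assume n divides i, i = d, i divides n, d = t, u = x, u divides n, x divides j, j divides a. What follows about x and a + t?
x divides a + t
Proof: Because x divides j and j divides a, x divides a. From i = d and d = t, i = t. n divides i and i divides n, therefore n = i. u divides n, so u divides i. u = x, so x divides i. i = t, so x divides t. Since x divides a, x divides a + t.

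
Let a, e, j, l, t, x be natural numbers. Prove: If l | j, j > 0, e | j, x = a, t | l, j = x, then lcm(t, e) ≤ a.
j = x and x = a, therefore j = a. Because t | l and l | j, t | j. Because e | j, lcm(t, e) | j. From j > 0, lcm(t, e) ≤ j. Since j = a, lcm(t, e) ≤ a.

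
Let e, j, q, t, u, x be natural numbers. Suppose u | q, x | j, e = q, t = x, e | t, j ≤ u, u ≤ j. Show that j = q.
u ≤ j and j ≤ u, so u = j. Because u | q, j | q. t = x and e | t, therefore e | x. e = q, so q | x. Since x | j, q | j. From j | q, j = q.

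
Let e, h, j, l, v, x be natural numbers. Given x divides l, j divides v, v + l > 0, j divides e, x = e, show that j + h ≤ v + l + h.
x = e and x divides l, therefore e divides l. From j divides e, j divides l. Since j divides v, j divides v + l. v + l > 0, so j ≤ v + l. Then j + h ≤ v + l + h.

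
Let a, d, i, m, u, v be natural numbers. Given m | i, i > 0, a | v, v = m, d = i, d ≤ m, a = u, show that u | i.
m | i and i > 0, thus m ≤ i. d = i and d ≤ m, so i ≤ m. Because m ≤ i, m = i. v = m and a | v, hence a | m. m = i, so a | i. a = u, so u | i.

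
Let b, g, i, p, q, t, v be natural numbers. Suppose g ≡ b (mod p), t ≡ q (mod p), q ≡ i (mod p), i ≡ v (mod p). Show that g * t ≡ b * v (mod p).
t ≡ q (mod p) and q ≡ i (mod p), hence t ≡ i (mod p). Since i ≡ v (mod p), t ≡ v (mod p). Because g ≡ b (mod p), g * t ≡ b * v (mod p).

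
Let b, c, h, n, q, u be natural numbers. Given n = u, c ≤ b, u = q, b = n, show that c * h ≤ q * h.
b = n and n = u, thus b = u. Since u = q, b = q. c ≤ b, so c ≤ q. By multiplying by a non-negative, c * h ≤ q * h.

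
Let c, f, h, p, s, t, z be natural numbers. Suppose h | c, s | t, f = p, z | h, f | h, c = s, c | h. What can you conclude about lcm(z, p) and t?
lcm(z, p) | t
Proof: h | c and c | h, hence h = c. c = s, so h = s. f = p and f | h, hence p | h. z | h, so lcm(z, p) | h. Because h = s, lcm(z, p) | s. Since s | t, lcm(z, p) | t.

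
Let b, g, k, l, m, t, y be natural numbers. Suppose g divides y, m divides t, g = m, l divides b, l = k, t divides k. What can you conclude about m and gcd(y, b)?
m divides gcd(y, b)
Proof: g = m and g divides y, thus m divides y. m divides t and t divides k, so m divides k. l = k and l divides b, therefore k divides b. m divides k, so m divides b. m divides y, so m divides gcd(y, b).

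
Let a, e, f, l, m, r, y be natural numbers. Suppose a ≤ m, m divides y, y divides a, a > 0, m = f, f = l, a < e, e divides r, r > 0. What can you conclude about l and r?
l < r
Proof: m divides y and y divides a, thus m divides a. Since a > 0, m ≤ a. Since a ≤ m, a = m. m = f, so a = f. Because f = l, a = l. e divides r and r > 0, so e ≤ r. From a < e, a < r. a = l, so l < r.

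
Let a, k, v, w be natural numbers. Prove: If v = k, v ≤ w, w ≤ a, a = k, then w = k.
From v = k and v ≤ w, k ≤ w. a = k and w ≤ a, hence w ≤ k. k ≤ w, so k = w. Then w = k.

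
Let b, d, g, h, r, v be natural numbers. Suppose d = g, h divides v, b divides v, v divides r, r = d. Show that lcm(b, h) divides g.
Because b divides v and h divides v, lcm(b, h) divides v. r = d and d = g, so r = g. v divides r, so v divides g. lcm(b, h) divides v, so lcm(b, h) divides g.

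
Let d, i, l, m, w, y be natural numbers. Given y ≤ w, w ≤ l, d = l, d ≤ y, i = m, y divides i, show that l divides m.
Because y ≤ w and w ≤ l, y ≤ l. d = l and d ≤ y, thus l ≤ y. y ≤ l, so y = l. i = m and y divides i, therefore y divides m. y = l, so l divides m.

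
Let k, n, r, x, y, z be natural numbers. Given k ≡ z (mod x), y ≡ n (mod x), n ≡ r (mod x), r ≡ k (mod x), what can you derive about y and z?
y ≡ z (mod x)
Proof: y ≡ n (mod x) and n ≡ r (mod x), so y ≡ r (mod x). Since r ≡ k (mod x), y ≡ k (mod x). k ≡ z (mod x), so y ≡ z (mod x).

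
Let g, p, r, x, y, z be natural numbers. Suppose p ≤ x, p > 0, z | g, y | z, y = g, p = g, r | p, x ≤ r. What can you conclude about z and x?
z = x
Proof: r | p and p > 0, thus r ≤ p. Since x ≤ r, x ≤ p. Since p ≤ x, x = p. From p = g, x = g. y = g and y | z, hence g | z. z | g, so g = z. Since x = g, x = z. Then z = x.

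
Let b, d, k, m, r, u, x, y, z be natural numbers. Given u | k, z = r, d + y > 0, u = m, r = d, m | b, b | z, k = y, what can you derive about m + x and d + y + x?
m + x ≤ d + y + x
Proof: z = r and r = d, thus z = d. m | b and b | z, therefore m | z. z = d, so m | d. u = m and u | k, thus m | k. k = y, so m | y. m | d, so m | d + y. d + y > 0, so m ≤ d + y. Then m + x ≤ d + y + x.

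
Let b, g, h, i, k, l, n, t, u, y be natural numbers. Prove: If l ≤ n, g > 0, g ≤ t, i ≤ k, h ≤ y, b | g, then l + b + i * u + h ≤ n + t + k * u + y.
b | g and g > 0, hence b ≤ g. g ≤ t, so b ≤ t. Since i ≤ k, i * u ≤ k * u. Since h ≤ y, i * u + h ≤ k * u + y. Since b ≤ t, b + i * u + h ≤ t + k * u + y. From l ≤ n, l + b + i * u + h ≤ n + t + k * u + y.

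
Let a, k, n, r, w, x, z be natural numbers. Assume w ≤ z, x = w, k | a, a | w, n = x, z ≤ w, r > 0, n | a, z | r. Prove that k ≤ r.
n = x and x = w, so n = w. Since n | a, w | a. Since a | w, a = w. k | a, so k | w. Because z ≤ w and w ≤ z, z = w. Since z | r, w | r. Since k | w, k | r. r > 0, so k ≤ r.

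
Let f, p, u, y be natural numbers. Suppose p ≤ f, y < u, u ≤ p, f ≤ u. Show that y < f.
u ≤ p and p ≤ f, hence u ≤ f. Since f ≤ u, u = f. Since y < u, y < f.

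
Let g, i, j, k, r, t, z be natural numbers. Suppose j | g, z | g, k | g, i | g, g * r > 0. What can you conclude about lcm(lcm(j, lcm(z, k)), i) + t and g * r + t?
lcm(lcm(j, lcm(z, k)), i) + t ≤ g * r + t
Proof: From z | g and k | g, lcm(z, k) | g. j | g, so lcm(j, lcm(z, k)) | g. Since i | g, lcm(lcm(j, lcm(z, k)), i) | g. Then lcm(lcm(j, lcm(z, k)), i) | g * r. g * r > 0, so lcm(lcm(j, lcm(z, k)), i) ≤ g * r. Then lcm(lcm(j, lcm(z, k)), i) + t ≤ g * r + t.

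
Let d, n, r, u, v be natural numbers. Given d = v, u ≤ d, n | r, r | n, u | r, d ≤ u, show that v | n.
u ≤ d and d ≤ u, hence u = d. Because d = v, u = v. r | n and n | r, so r = n. u | r, so u | n. u = v, so v | n.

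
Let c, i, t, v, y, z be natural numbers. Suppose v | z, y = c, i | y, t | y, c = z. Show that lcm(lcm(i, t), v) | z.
Because y = c and c = z, y = z. From i | y and t | y, lcm(i, t) | y. From y = z, lcm(i, t) | z. Since v | z, lcm(lcm(i, t), v) | z.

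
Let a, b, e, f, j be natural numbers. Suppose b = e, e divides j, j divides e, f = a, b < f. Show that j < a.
e divides j and j divides e, so e = j. From b = e, b = j. f = a and b < f, thus b < a. b = j, so j < a.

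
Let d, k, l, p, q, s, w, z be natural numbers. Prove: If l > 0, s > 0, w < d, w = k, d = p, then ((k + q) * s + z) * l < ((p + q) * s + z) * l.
d = p and w < d, so w < p. Since w = k, k < p. Then k + q < p + q. Since s > 0, (k + q) * s < (p + q) * s. Then (k + q) * s + z < (p + q) * s + z. l > 0, so ((k + q) * s + z) * l < ((p + q) * s + z) * l.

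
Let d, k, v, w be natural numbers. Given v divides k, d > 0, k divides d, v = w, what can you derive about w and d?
w ≤ d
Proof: v divides k and k divides d, so v divides d. From v = w, w divides d. d > 0, so w ≤ d.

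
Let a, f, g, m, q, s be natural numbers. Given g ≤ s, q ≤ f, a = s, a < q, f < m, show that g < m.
q ≤ f and f < m, therefore q < m. Since a < q, a < m. a = s, so s < m. Since g ≤ s, g < m.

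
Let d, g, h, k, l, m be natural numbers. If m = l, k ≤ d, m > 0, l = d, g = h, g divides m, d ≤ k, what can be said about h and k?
h ≤ k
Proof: m = l and l = d, so m = d. Because d ≤ k and k ≤ d, d = k. Since m = d, m = k. Because g divides m and m > 0, g ≤ m. g = h, so h ≤ m. m = k, so h ≤ k.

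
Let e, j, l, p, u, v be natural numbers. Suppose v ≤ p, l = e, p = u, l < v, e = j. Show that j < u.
l = e and e = j, therefore l = j. Because p = u and v ≤ p, v ≤ u. l < v, so l < u. l = j, so j < u.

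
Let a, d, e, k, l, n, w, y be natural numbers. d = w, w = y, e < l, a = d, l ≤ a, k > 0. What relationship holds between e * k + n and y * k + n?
e * k + n < y * k + n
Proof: d = w and w = y, so d = y. a = d and l ≤ a, therefore l ≤ d. e < l, so e < d. Since d = y, e < y. Since k > 0, e * k < y * k. Then e * k + n < y * k + n.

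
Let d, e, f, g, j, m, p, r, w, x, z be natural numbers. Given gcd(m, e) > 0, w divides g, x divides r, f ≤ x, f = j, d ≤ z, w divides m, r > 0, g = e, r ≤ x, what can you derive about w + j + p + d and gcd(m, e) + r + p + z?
w + j + p + d ≤ gcd(m, e) + r + p + z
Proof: g = e and w divides g, thus w divides e. Since w divides m, w divides gcd(m, e). Since gcd(m, e) > 0, w ≤ gcd(m, e). x divides r and r > 0, hence x ≤ r. r ≤ x, so x = r. f = j and f ≤ x, so j ≤ x. x = r, so j ≤ r. Then j + p ≤ r + p. Since d ≤ z, j + p + d ≤ r + p + z. From w ≤ gcd(m, e), w + j + p + d ≤ gcd(m, e) + r + p + z.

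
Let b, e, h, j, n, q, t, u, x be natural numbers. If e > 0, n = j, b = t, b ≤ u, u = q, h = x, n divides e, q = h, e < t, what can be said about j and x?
j < x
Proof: Since n = j and n divides e, j divides e. e > 0, so j ≤ e. u = q and q = h, therefore u = h. Since h = x, u = x. b = t and b ≤ u, so t ≤ u. e < t, so e < u. From u = x, e < x. Since j ≤ e, j < x.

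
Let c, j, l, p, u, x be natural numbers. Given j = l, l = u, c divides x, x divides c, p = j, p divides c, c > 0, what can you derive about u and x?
u ≤ x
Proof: From j = l and l = u, j = u. c divides x and x divides c, thus c = x. Because p = j and p divides c, j divides c. Since c > 0, j ≤ c. c = x, so j ≤ x. j = u, so u ≤ x.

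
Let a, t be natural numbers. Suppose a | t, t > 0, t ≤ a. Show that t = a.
a | t and t > 0, thus a ≤ t. From t ≤ a, t = a.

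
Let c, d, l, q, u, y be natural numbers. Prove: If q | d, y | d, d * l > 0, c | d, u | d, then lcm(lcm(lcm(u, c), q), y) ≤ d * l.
u | d and c | d, hence lcm(u, c) | d. Since q | d, lcm(lcm(u, c), q) | d. Since y | d, lcm(lcm(lcm(u, c), q), y) | d. Then lcm(lcm(lcm(u, c), q), y) | d * l. d * l > 0, so lcm(lcm(lcm(u, c), q), y) ≤ d * l.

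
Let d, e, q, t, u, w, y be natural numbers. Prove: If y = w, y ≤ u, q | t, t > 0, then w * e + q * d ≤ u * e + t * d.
y = w and y ≤ u, therefore w ≤ u. Then w * e ≤ u * e. From q | t and t > 0, q ≤ t. Then q * d ≤ t * d. w * e ≤ u * e, so w * e + q * d ≤ u * e + t * d.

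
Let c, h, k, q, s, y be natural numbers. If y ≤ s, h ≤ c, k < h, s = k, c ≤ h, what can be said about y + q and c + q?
y + q < c + q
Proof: Because h ≤ c and c ≤ h, h = c. Because s = k and y ≤ s, y ≤ k. k < h, so y < h. Since h = c, y < c. Then y + q < c + q.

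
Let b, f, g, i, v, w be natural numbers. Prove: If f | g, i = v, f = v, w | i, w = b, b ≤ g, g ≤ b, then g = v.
b ≤ g and g ≤ b, therefore b = g. w = b, so w = g. Since i = v and w | i, w | v. Since w = g, g | v. f = v and f | g, hence v | g. Since g | v, g = v.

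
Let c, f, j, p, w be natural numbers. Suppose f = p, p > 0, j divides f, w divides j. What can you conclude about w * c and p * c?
w * c ≤ p * c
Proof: f = p and j divides f, hence j divides p. w divides j, so w divides p. Since p > 0, w ≤ p. By multiplying by a non-negative, w * c ≤ p * c.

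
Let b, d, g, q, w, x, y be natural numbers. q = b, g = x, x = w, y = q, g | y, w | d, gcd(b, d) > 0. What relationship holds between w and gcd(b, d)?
w ≤ gcd(b, d)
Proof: g = x and x = w, hence g = w. y = q and g | y, hence g | q. Since g = w, w | q. Since q = b, w | b. Since w | d, w | gcd(b, d). gcd(b, d) > 0, so w ≤ gcd(b, d).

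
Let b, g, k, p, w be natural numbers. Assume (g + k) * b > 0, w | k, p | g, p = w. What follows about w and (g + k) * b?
w ≤ (g + k) * b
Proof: p = w and p | g, so w | g. Since w | k, w | g + k. Then w | (g + k) * b. Since (g + k) * b > 0, w ≤ (g + k) * b.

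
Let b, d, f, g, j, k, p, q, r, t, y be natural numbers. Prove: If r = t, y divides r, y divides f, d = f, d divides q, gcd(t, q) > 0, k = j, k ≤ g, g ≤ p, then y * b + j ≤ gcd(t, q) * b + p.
From r = t and y divides r, y divides t. d = f and d divides q, so f divides q. Because y divides f, y divides q. Because y divides t, y divides gcd(t, q). Since gcd(t, q) > 0, y ≤ gcd(t, q). By multiplying by a non-negative, y * b ≤ gcd(t, q) * b. k ≤ g and g ≤ p, thus k ≤ p. k = j, so j ≤ p. Since y * b ≤ gcd(t, q) * b, y * b + j ≤ gcd(t, q) * b + p.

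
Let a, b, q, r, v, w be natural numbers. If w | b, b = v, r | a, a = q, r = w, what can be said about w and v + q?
w | v + q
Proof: b = v and w | b, hence w | v. From r = w and r | a, w | a. a = q, so w | q. Since w | v, w | v + q.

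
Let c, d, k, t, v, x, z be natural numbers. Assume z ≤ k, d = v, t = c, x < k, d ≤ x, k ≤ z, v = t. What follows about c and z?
c < z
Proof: d = v and v = t, hence d = t. t = c, so d = c. k ≤ z and z ≤ k, thus k = z. d ≤ x and x < k, therefore d < k. k = z, so d < z. Because d = c, c < z.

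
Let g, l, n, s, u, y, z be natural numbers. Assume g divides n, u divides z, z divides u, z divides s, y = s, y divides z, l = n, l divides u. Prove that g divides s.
Because u divides z and z divides u, u = z. y = s and y divides z, therefore s divides z. z divides s, so z = s. u = z, so u = s. Since l = n and l divides u, n divides u. u = s, so n divides s. Because g divides n, g divides s.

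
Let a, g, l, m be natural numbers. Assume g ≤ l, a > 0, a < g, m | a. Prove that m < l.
m | a and a > 0, hence m ≤ a. a < g and g ≤ l, hence a < l. m ≤ a, so m < l.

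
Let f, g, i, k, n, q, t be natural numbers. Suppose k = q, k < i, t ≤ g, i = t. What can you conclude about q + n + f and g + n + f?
q + n + f < g + n + f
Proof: i = t and k < i, thus k < t. t ≤ g, so k < g. k = q, so q < g. Then q + n < g + n. Then q + n + f < g + n + f.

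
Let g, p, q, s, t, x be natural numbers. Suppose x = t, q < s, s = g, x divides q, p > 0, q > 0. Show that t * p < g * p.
x divides q and q > 0, so x ≤ q. s = g and q < s, so q < g. x ≤ q, so x < g. Since x = t, t < g. Since p > 0, by multiplying by a positive, t * p < g * p.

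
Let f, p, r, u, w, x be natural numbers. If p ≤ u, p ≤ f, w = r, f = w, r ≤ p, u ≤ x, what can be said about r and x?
r ≤ x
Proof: f = w and w = r, thus f = r. Since p ≤ f, p ≤ r. r ≤ p, so p = r. p ≤ u and u ≤ x, so p ≤ x. Because p = r, r ≤ x.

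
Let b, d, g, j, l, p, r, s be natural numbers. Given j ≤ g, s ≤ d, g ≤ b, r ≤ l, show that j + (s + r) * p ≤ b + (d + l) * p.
j ≤ g and g ≤ b, therefore j ≤ b. From s ≤ d and r ≤ l, s + r ≤ d + l. Then (s + r) * p ≤ (d + l) * p. j ≤ b, so j + (s + r) * p ≤ b + (d + l) * p.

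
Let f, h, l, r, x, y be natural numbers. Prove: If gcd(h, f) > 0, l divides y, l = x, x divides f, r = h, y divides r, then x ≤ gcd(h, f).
Because l divides y and y divides r, l divides r. l = x, so x divides r. r = h, so x divides h. Since x divides f, x divides gcd(h, f). Since gcd(h, f) > 0, x ≤ gcd(h, f).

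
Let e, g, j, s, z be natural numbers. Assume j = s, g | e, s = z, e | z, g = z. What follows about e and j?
e = j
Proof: j = s and s = z, therefore j = z. Since g = z and g | e, z | e. Since e | z, z = e. j = z, so j = e. Then e = j.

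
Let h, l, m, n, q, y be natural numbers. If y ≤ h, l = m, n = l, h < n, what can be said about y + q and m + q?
y + q < m + q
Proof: n = l and h < n, therefore h < l. l = m, so h < m. y ≤ h, so y < m. Then y + q < m + q.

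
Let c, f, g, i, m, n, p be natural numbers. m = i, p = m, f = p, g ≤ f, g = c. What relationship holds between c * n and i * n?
c * n ≤ i * n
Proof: Because f = p and p = m, f = m. g = c and g ≤ f, so c ≤ f. f = m, so c ≤ m. Because m = i, c ≤ i. By multiplying by a non-negative, c * n ≤ i * n.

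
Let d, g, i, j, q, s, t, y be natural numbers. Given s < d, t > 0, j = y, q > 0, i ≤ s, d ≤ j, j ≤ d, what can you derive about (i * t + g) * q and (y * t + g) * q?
(i * t + g) * q < (y * t + g) * q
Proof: Because d ≤ j and j ≤ d, d = j. j = y, so d = y. i ≤ s and s < d, hence i < d. d = y, so i < y. From t > 0, i * t < y * t. Then i * t + g < y * t + g. Because q > 0, (i * t + g) * q < (y * t + g) * q.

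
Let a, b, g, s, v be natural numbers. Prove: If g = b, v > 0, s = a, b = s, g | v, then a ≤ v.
Since g = b and b = s, g = s. Since s = a, g = a. g | v, so a | v. v > 0, so a ≤ v.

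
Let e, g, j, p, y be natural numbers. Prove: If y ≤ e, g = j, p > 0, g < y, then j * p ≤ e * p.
Since g = j and g < y, j < y. Since y ≤ e, j < e. Since p > 0, j * p < e * p. Then j * p ≤ e * p.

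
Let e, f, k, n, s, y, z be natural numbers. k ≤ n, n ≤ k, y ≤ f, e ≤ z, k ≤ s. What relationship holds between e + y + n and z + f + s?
e + y + n ≤ z + f + s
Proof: e ≤ z and y ≤ f, thus e + y ≤ z + f. k ≤ n and n ≤ k, hence k = n. k ≤ s, so n ≤ s. From e + y ≤ z + f, e + y + n ≤ z + f + s.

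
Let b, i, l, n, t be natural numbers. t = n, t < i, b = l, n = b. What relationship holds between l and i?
l < i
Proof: n = b and b = l, so n = l. Since t = n and t < i, n < i. Since n = l, l < i.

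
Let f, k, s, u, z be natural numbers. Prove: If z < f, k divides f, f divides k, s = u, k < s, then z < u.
Since k divides f and f divides k, k = f. s = u and k < s, therefore k < u. Since k = f, f < u. Since z < f, z < u.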